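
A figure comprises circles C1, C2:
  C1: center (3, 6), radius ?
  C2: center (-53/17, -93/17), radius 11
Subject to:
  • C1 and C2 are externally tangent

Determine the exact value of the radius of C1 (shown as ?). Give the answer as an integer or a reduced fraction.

2

1. [ext C1·C2]  r_C1² + 22r_C1 − 48 = 0  ⇒  r_C1 = 2 (r>0 drops 1)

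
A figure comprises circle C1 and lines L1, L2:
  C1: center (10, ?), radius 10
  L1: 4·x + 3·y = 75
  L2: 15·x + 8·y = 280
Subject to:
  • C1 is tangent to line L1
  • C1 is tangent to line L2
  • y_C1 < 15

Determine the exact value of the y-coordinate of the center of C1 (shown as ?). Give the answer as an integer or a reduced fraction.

1. [C1‖L1]  y_C1² − (70/3)y_C1 − 425/3 = 0  ⇒  y_C1 = -5 or 85/3
2. [C1‖L2]  y_C1² − (65/2)y_C1 − 375/2 = 0  ⇒  y_C1 = -5 or 75/2

-5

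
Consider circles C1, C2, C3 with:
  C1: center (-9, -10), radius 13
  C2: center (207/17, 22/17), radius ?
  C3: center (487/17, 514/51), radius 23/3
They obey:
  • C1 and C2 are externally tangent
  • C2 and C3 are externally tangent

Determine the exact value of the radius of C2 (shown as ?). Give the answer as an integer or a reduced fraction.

1. [ext C1·C2]  r_C2² + 26r_C2 − 407 = 0  ⇒  r_C2 = 11 (r>0 drops 1)
2. [ext C2·C3]  r_C2² + (46/3)r_C2 − 869/3 = 0  ⇒  r_C2 = 11 (r>0 drops 1)

11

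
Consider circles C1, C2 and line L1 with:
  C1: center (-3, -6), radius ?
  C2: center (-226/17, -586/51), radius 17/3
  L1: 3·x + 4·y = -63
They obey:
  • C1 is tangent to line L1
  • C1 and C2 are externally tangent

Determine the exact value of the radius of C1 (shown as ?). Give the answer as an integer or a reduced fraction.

1. [C1‖L1]  r_C1² − 36 = 0  ⇒  r_C1 = 6 (r>0 drops 1)
2. [ext C1·C2]  r_C1² + (34/3)r_C1 − 104 = 0  ⇒  r_C1 = 6 (r>0 drops 1)

6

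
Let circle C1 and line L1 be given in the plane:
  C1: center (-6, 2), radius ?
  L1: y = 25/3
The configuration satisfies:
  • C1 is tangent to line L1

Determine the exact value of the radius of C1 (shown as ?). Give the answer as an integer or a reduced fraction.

19/3

1. [C1‖L1]  r_C1² − 361/9 = 0  ⇒  r_C1 = 19/3 (r>0 drops 1)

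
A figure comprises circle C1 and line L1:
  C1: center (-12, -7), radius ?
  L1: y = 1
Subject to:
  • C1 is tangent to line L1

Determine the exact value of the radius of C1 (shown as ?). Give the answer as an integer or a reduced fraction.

8

1. [C1‖L1]  r_C1² − 64 = 0  ⇒  r_C1 = 8 (r>0 drops 1)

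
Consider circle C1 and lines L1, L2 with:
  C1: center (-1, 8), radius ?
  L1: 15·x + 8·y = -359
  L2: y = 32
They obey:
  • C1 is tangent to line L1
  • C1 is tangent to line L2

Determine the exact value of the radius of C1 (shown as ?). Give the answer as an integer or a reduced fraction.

1. [C1‖L1]  r_C1² − 576 = 0  ⇒  r_C1 = 24 (r>0 drops 1)
2. [C1‖L2]  r_C1² − 576 = 0  ⇒  r_C1 = 24 (r>0 drops 1)

24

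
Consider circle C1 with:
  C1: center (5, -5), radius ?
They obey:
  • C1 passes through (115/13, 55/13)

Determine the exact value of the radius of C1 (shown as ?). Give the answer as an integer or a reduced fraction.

10

1. [C1∋P]  r_C1² − 100 = 0  ⇒  r_C1 = 10 (r>0 drops 1)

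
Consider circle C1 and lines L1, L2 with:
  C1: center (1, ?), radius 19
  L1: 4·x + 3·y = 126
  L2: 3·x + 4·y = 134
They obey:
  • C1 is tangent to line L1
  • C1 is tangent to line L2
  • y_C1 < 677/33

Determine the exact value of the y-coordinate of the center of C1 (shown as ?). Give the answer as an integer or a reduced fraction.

9

1. [C1‖L1]  y_C1² − (244/3)y_C1 + 651 = 0  ⇒  y_C1 = 9 or 217/3
2. [C1‖L2]  y_C1² − (131/2)y_C1 + 1017/2 = 0  ⇒  y_C1 = 9 or 113/2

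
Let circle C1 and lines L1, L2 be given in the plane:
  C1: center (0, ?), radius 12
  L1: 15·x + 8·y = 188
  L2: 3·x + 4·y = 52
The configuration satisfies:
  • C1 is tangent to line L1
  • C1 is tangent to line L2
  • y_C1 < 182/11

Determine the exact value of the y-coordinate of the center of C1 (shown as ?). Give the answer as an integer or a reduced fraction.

1. [C1‖L1]  y_C1² − 47y_C1 − 98 = 0  ⇒  y_C1 = -2 or 49
2. [C1‖L2]  y_C1² − 26y_C1 − 56 = 0  ⇒  y_C1 = -2 or 28

-2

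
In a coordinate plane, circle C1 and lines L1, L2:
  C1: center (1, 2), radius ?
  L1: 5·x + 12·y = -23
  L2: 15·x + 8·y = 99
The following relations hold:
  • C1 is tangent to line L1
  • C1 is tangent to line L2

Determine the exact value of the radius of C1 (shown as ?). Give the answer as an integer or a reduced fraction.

4

1. [C1‖L1]  r_C1² − 16 = 0  ⇒  r_C1 = 4 (r>0 drops 1)
2. [C1‖L2]  r_C1² − 16 = 0  ⇒  r_C1 = 4 (r>0 drops 1)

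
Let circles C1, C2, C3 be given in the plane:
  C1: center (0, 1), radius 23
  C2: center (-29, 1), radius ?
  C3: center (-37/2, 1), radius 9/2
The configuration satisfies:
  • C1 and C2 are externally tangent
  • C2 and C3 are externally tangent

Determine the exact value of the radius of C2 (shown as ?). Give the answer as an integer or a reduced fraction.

1. [ext C1·C2]  r_C2² + 46r_C2 − 312 = 0  ⇒  r_C2 = 6 (r>0 drops 1)
2. [ext C2·C3]  r_C2² + 9r_C2 − 90 = 0  ⇒  r_C2 = 6 (r>0 drops 1)

6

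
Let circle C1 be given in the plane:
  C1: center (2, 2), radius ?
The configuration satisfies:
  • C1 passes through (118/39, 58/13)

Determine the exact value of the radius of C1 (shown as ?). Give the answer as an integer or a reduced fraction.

1. [C1∋P]  r_C1² − 64/9 = 0  ⇒  r_C1 = 8/3 (r>0 drops 1)

8/3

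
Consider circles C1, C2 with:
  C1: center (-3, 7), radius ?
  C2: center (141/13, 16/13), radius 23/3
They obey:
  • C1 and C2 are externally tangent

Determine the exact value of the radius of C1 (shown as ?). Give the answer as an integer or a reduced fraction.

1. [ext C1·C2]  r_C1² + (46/3)r_C1 − 1496/9 = 0  ⇒  r_C1 = 22/3 (r>0 drops 1)

22/3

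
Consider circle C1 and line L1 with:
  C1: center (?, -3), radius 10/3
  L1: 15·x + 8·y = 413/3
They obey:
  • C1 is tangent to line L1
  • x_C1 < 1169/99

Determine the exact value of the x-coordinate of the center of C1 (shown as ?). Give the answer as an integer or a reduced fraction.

1. [C1‖L1]  x_C1² − (194/9)x_C1 + 917/9 = 0  ⇒  x_C1 = 7 or 131/9
2. given x_C1 < 1169/99: keep 7

7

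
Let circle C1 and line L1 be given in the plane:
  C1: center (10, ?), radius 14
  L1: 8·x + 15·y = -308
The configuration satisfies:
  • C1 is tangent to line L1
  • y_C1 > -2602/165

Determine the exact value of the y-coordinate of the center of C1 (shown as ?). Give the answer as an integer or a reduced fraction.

-10

1. [C1‖L1]  y_C1² + (776/15)y_C1 + 1252/3 = 0  ⇒  y_C1 = -626/15 or -10
2. given y_C1 > -2602/165: keep -10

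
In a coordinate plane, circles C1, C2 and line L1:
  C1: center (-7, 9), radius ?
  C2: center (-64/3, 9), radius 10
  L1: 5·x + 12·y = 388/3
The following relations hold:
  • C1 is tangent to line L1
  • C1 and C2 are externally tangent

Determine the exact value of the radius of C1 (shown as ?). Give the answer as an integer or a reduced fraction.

13/3

1. [C1‖L1]  r_C1² − 169/9 = 0  ⇒  r_C1 = 13/3 (r>0 drops 1)
2. [ext C1·C2]  r_C1² + 20r_C1 − 949/9 = 0  ⇒  r_C1 = 13/3 (r>0 drops 1)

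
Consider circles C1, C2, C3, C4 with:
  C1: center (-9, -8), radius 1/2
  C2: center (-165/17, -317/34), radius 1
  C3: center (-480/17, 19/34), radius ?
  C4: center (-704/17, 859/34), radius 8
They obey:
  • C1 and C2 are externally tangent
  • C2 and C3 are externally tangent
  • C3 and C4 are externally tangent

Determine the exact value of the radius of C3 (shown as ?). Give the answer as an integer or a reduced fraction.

1. [ext C2·C3]  r_C3² + 2r_C3 − 440 = 0  ⇒  r_C3 = 20 (r>0 drops 1)
2. [ext C3·C4]  r_C3² + 16r_C3 − 720 = 0  ⇒  r_C3 = 20 (r>0 drops 1)

20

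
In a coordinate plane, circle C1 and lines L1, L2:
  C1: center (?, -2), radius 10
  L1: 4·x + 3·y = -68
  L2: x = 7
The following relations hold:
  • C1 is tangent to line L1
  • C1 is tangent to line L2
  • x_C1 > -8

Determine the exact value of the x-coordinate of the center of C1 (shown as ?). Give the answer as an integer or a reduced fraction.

1. [C1‖L1]  x_C1² + 31x_C1 + 84 = 0  ⇒  x_C1 = -28 or -3
2. [C1‖L2]  x_C1² − 14x_C1 − 51 = 0  ⇒  x_C1 = -3 or 17

-3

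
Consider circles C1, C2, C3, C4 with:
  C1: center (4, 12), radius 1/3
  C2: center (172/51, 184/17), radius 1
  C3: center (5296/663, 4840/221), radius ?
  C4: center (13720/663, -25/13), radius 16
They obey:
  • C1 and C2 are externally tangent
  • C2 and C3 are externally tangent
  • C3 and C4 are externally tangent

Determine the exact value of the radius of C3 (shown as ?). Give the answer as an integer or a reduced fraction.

11

1. [ext C2·C3]  r_C3² + 2r_C3 − 143 = 0  ⇒  r_C3 = 11 (r>0 drops 1)
2. [ext C3·C4]  r_C3² + 32r_C3 − 473 = 0  ⇒  r_C3 = 11 (r>0 drops 1)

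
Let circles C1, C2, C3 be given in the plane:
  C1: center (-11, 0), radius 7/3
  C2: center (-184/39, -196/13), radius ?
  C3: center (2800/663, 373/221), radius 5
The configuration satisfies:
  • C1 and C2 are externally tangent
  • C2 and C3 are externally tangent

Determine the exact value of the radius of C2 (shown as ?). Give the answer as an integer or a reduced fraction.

14

1. [ext C1·C2]  r_C2² + (14/3)r_C2 − 784/3 = 0  ⇒  r_C2 = 14 (r>0 drops 1)
2. [ext C2·C3]  r_C2² + 10r_C2 − 336 = 0  ⇒  r_C2 = 14 (r>0 drops 1)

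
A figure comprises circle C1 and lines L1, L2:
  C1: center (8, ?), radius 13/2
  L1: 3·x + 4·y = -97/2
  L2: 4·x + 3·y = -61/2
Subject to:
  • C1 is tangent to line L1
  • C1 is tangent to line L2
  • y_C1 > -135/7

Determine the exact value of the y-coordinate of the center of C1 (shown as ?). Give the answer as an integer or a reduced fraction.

1. [C1‖L1]  y_C1² + (145/4)y_C1 + 525/2 = 0  ⇒  y_C1 = -105/4 or -10
2. [C1‖L2]  y_C1² + (125/3)y_C1 + 950/3 = 0  ⇒  y_C1 = -95/3 or -10

-10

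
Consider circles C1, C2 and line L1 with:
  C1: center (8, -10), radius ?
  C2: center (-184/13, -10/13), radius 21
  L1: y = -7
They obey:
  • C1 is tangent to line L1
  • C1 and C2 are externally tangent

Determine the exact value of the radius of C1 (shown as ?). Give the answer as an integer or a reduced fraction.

1. [C1‖L1]  r_C1² − 9 = 0  ⇒  r_C1 = 3 (r>0 drops 1)
2. [ext C1·C2]  r_C1² + 42r_C1 − 135 = 0  ⇒  r_C1 = 3 (r>0 drops 1)

3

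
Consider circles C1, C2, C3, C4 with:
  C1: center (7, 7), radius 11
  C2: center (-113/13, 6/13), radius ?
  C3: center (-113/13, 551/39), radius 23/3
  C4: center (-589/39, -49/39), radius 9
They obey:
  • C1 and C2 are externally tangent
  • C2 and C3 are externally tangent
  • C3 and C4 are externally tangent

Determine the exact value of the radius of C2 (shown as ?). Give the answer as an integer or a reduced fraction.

6

1. [ext C1·C2]  r_C2² + 22r_C2 − 168 = 0  ⇒  r_C2 = 6 (r>0 drops 1)
2. [ext C2·C3]  r_C2² + (46/3)r_C2 − 128 = 0  ⇒  r_C2 = 6 (r>0 drops 1)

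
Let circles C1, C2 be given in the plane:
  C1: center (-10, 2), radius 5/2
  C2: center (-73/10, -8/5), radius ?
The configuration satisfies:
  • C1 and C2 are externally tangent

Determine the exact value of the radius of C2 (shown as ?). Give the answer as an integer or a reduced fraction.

1. [ext C1·C2]  r_C2² + 5r_C2 − 14 = 0  ⇒  r_C2 = 2 (r>0 drops 1)

2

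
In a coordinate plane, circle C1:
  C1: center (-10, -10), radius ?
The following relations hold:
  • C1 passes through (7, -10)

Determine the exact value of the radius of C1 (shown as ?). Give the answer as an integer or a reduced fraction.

1. [C1∋P]  r_C1² − 289 = 0  ⇒  r_C1 = 17 (r>0 drops 1)

17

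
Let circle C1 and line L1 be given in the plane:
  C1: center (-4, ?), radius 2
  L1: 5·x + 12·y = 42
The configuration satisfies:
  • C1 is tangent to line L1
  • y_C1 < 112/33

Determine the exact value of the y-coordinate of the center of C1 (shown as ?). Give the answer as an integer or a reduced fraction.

3

1. [C1‖L1]  y_C1² − (31/3)y_C1 + 22 = 0  ⇒  y_C1 = 3 or 22/3
2. given y_C1 < 112/33: keep 3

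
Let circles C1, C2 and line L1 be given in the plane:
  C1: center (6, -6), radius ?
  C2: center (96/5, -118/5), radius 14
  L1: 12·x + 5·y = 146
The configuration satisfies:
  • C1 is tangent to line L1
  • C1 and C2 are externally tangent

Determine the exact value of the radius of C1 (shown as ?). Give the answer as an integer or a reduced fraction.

1. [C1‖L1]  r_C1² − 64 = 0  ⇒  r_C1 = 8 (r>0 drops 1)
2. [ext C1·C2]  r_C1² + 28r_C1 − 288 = 0  ⇒  r_C1 = 8 (r>0 drops 1)

8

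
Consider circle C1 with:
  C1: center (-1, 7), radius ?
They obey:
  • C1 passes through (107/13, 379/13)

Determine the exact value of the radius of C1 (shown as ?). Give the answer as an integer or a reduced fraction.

24

1. [C1∋P]  r_C1² − 576 = 0  ⇒  r_C1 = 24 (r>0 drops 1)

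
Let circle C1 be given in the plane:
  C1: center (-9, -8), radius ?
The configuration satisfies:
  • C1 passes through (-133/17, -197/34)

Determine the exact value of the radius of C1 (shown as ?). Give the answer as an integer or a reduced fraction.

5/2

1. [C1∋P]  r_C1² − 25/4 = 0  ⇒  r_C1 = 5/2 (r>0 drops 1)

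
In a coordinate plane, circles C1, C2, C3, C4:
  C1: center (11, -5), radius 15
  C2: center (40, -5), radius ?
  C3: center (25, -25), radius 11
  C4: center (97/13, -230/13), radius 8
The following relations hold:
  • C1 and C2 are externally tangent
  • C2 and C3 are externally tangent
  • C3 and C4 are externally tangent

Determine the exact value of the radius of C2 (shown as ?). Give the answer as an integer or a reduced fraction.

1. [ext C1·C2]  r_C2² + 30r_C2 − 616 = 0  ⇒  r_C2 = 14 (r>0 drops 1)
2. [ext C2·C3]  r_C2² + 22r_C2 − 504 = 0  ⇒  r_C2 = 14 (r>0 drops 1)

14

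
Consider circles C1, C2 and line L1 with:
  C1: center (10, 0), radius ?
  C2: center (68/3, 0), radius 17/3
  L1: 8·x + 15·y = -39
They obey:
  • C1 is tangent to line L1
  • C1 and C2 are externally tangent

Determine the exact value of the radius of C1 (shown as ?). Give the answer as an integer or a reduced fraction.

7

1. [C1‖L1]  r_C1² − 49 = 0  ⇒  r_C1 = 7 (r>0 drops 1)
2. [ext C1·C2]  r_C1² + (34/3)r_C1 − 385/3 = 0  ⇒  r_C1 = 7 (r>0 drops 1)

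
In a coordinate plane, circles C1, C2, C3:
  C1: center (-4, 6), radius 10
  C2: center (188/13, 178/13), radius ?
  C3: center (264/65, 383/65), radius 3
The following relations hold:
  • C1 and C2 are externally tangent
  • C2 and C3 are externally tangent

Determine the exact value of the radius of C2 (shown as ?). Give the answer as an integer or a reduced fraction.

10

1. [ext C1·C2]  r_C2² + 20r_C2 − 300 = 0  ⇒  r_C2 = 10 (r>0 drops 1)
2. [ext C2·C3]  r_C2² + 6r_C2 − 160 = 0  ⇒  r_C2 = 10 (r>0 drops 1)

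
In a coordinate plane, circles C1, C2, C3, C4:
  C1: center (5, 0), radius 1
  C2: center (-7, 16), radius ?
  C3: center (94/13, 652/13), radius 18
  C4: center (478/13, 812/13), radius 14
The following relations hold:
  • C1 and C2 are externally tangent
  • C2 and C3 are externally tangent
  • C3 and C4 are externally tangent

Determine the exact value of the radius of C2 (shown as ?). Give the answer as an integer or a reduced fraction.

1. [ext C1·C2]  r_C2² + 2r_C2 − 399 = 0  ⇒  r_C2 = 19 (r>0 drops 1)
2. [ext C2·C3]  r_C2² + 36r_C2 − 1045 = 0  ⇒  r_C2 = 19 (r>0 drops 1)

19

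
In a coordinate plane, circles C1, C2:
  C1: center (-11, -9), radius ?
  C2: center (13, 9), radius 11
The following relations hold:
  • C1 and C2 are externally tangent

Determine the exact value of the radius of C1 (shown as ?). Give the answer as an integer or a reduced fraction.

19

1. [ext C1·C2]  r_C1² + 22r_C1 − 779 = 0  ⇒  r_C1 = 19 (r>0 drops 1)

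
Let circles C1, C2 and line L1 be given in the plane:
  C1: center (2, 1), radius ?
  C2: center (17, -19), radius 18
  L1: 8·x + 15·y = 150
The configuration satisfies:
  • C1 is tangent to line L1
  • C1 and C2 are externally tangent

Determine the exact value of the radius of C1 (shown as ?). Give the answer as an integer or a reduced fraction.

1. [C1‖L1]  r_C1² − 49 = 0  ⇒  r_C1 = 7 (r>0 drops 1)
2. [ext C1·C2]  r_C1² + 36r_C1 − 301 = 0  ⇒  r_C1 = 7 (r>0 drops 1)

7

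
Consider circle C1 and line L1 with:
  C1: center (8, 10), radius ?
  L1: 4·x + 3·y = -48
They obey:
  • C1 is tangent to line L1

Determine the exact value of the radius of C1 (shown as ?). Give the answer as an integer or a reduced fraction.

22

1. [C1‖L1]  r_C1² − 484 = 0  ⇒  r_C1 = 22 (r>0 drops 1)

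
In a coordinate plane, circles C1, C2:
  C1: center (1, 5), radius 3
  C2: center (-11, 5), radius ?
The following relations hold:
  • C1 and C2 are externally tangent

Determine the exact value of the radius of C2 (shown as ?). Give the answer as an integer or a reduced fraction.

1. [ext C1·C2]  r_C2² + 6r_C2 − 135 = 0  ⇒  r_C2 = 9 (r>0 drops 1)

9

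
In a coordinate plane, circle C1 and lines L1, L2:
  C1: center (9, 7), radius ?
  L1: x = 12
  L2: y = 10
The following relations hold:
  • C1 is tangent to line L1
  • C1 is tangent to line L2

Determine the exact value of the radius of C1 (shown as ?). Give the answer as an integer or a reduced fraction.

3

1. [C1‖L1]  r_C1² − 9 = 0  ⇒  r_C1 = 3 (r>0 drops 1)
2. [C1‖L2]  r_C1² − 9 = 0  ⇒  r_C1 = 3 (r>0 drops 1)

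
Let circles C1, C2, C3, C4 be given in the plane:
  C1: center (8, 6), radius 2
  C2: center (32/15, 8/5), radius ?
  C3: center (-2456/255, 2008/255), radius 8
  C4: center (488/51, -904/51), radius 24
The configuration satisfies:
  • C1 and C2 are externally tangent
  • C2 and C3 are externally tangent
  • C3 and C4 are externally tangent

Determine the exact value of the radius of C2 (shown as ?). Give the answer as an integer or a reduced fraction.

16/3

1. [ext C1·C2]  r_C2² + 4r_C2 − 448/9 = 0  ⇒  r_C2 = 16/3 (r>0 drops 1)
2. [ext C2·C3]  r_C2² + 16r_C2 − 1024/9 = 0  ⇒  r_C2 = 16/3 (r>0 drops 1)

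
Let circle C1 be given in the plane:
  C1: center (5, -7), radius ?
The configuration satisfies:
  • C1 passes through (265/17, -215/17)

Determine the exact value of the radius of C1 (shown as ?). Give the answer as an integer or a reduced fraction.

1. [C1∋P]  r_C1² − 144 = 0  ⇒  r_C1 = 12 (r>0 drops 1)

12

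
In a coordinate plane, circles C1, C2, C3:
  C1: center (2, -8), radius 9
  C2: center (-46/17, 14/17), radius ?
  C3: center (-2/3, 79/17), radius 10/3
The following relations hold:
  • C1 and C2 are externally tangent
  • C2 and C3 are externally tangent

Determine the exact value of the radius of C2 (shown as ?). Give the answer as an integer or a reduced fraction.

1

1. [ext C1·C2]  r_C2² + 18r_C2 − 19 = 0  ⇒  r_C2 = 1 (r>0 drops 1)
2. [ext C2·C3]  r_C2² + (20/3)r_C2 − 23/3 = 0  ⇒  r_C2 = 1 (r>0 drops 1)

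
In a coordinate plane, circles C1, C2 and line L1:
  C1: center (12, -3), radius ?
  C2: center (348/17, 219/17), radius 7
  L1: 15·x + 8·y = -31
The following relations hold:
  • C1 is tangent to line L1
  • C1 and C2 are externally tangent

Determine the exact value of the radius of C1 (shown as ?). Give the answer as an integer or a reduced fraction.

11

1. [C1‖L1]  r_C1² − 121 = 0  ⇒  r_C1 = 11 (r>0 drops 1)
2. [ext C1·C2]  r_C1² + 14r_C1 − 275 = 0  ⇒  r_C1 = 11 (r>0 drops 1)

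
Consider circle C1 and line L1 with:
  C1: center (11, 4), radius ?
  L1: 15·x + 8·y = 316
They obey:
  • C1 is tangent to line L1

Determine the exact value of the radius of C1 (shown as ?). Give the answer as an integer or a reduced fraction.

7

1. [C1‖L1]  r_C1² − 49 = 0  ⇒  r_C1 = 7 (r>0 drops 1)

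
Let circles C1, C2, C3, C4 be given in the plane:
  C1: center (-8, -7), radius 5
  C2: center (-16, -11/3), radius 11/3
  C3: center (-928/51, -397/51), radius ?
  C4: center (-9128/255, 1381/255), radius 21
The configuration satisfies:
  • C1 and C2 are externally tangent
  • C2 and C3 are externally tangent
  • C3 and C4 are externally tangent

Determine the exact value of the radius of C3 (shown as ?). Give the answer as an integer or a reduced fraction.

1. [ext C2·C3]  r_C3² + (22/3)r_C3 − 25/3 = 0  ⇒  r_C3 = 1 (r>0 drops 1)
2. [ext C3·C4]  r_C3² + 42r_C3 − 43 = 0  ⇒  r_C3 = 1 (r>0 drops 1)

1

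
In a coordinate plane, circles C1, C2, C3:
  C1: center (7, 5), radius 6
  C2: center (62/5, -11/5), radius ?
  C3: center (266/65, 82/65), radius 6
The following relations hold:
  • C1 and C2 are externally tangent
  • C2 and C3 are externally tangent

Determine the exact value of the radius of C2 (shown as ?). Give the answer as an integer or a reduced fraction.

1. [ext C1·C2]  r_C2² + 12r_C2 − 45 = 0  ⇒  r_C2 = 3 (r>0 drops 1)
2. [ext C2·C3]  r_C2² + 12r_C2 − 45 = 0  ⇒  r_C2 = 3 (r>0 drops 1)

3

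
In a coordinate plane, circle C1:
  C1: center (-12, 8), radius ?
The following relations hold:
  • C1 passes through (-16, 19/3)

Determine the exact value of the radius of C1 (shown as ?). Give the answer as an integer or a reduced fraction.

13/3

1. [C1∋P]  r_C1² − 169/9 = 0  ⇒  r_C1 = 13/3 (r>0 drops 1)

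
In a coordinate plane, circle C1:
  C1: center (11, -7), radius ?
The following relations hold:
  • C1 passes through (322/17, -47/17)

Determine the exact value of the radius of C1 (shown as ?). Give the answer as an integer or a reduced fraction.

1. [C1∋P]  r_C1² − 81 = 0  ⇒  r_C1 = 9 (r>0 drops 1)

9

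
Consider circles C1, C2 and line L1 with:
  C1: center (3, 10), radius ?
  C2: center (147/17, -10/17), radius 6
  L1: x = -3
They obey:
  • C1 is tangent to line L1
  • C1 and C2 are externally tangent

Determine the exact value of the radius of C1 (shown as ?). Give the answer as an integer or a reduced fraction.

1. [C1‖L1]  r_C1² − 36 = 0  ⇒  r_C1 = 6 (r>0 drops 1)
2. [ext C1·C2]  r_C1² + 12r_C1 − 108 = 0  ⇒  r_C1 = 6 (r>0 drops 1)

6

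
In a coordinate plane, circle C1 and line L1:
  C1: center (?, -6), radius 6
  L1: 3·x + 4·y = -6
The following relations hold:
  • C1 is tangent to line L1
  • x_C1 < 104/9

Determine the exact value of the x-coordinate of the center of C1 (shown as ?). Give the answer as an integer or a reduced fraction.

-4

1. [C1‖L1]  x_C1² − 12x_C1 − 64 = 0  ⇒  x_C1 = -4 or 16
2. given x_C1 < 104/9: keep -4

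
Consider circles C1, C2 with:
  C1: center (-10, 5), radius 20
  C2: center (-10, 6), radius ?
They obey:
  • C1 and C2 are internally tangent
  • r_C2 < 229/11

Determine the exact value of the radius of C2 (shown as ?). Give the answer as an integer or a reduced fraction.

19

1. [int C1,C2]  r_C2² − 40r_C2 + 399 = 0  ⇒  r_C2 = 19 or 21
2. given r_C2 < 229/11: keep 19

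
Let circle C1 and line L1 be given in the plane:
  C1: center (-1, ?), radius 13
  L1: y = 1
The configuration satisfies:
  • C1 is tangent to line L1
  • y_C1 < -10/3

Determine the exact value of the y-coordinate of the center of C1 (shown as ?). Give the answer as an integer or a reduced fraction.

1. [C1‖L1]  y_C1² − 2y_C1 − 168 = 0  ⇒  y_C1 = -12 or 14
2. given y_C1 < -10/3: keep -12

-12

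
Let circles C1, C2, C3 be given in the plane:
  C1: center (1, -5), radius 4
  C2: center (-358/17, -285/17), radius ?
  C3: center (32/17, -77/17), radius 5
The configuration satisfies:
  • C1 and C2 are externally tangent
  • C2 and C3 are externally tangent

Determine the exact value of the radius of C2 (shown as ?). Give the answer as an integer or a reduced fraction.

1. [ext C1·C2]  r_C2² + 8r_C2 − 609 = 0  ⇒  r_C2 = 21 (r>0 drops 1)
2. [ext C2·C3]  r_C2² + 10r_C2 − 651 = 0  ⇒  r_C2 = 21 (r>0 drops 1)

21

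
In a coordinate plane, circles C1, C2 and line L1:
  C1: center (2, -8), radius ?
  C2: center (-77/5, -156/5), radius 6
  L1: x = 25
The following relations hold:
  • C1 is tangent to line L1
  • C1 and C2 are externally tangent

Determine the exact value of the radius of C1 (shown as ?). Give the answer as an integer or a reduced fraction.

1. [C1‖L1]  r_C1² − 529 = 0  ⇒  r_C1 = 23 (r>0 drops 1)
2. [ext C1·C2]  r_C1² + 12r_C1 − 805 = 0  ⇒  r_C1 = 23 (r>0 drops 1)

23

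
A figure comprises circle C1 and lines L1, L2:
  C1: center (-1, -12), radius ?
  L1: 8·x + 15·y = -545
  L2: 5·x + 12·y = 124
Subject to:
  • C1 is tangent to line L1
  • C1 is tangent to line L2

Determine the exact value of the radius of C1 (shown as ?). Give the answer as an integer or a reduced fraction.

21

1. [C1‖L1]  r_C1² − 441 = 0  ⇒  r_C1 = 21 (r>0 drops 1)
2. [C1‖L2]  r_C1² − 441 = 0  ⇒  r_C1 = 21 (r>0 drops 1)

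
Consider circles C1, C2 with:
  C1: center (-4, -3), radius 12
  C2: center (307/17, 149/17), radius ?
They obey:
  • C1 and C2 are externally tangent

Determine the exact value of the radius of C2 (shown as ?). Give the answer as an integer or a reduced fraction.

1. [ext C1·C2]  r_C2² + 24r_C2 − 481 = 0  ⇒  r_C2 = 13 (r>0 drops 1)

13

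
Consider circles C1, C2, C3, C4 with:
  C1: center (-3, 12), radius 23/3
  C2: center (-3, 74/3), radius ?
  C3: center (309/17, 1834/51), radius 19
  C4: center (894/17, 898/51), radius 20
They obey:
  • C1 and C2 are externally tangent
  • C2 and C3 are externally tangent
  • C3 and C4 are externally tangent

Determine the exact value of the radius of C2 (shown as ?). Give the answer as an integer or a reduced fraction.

1. [ext C1·C2]  r_C2² + (46/3)r_C2 − 305/3 = 0  ⇒  r_C2 = 5 (r>0 drops 1)
2. [ext C2·C3]  r_C2² + 38r_C2 − 215 = 0  ⇒  r_C2 = 5 (r>0 drops 1)

5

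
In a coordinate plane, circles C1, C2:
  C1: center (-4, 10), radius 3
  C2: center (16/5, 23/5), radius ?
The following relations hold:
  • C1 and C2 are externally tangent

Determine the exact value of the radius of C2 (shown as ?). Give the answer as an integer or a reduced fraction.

6

1. [ext C1·C2]  r_C2² + 6r_C2 − 72 = 0  ⇒  r_C2 = 6 (r>0 drops 1)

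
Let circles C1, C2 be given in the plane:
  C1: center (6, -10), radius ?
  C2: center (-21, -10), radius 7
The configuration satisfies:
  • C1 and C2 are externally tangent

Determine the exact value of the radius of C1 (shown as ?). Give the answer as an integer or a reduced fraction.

20

1. [ext C1·C2]  r_C1² + 14r_C1 − 680 = 0  ⇒  r_C1 = 20 (r>0 drops 1)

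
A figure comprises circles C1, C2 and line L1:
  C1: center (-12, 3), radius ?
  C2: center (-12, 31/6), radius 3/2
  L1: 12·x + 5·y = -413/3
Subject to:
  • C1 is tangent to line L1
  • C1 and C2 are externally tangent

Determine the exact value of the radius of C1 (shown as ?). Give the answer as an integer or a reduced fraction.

2/3

1. [C1‖L1]  r_C1² − 4/9 = 0  ⇒  r_C1 = 2/3 (r>0 drops 1)
2. [ext C1·C2]  r_C1² + 3r_C1 − 22/9 = 0  ⇒  r_C1 = 2/3 (r>0 drops 1)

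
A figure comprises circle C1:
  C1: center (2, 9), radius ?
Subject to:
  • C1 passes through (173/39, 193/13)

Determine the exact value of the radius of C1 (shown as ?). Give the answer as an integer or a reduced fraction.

1. [C1∋P]  r_C1² − 361/9 = 0  ⇒  r_C1 = 19/3 (r>0 drops 1)

19/3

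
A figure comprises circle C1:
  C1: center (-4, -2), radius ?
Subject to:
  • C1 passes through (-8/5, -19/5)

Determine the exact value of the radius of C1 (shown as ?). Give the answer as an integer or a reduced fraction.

1. [C1∋P]  r_C1² − 9 = 0  ⇒  r_C1 = 3 (r>0 drops 1)

3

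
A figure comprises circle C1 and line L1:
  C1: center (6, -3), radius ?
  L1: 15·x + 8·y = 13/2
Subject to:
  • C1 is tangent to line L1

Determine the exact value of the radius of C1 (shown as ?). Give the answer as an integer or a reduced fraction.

7/2

1. [C1‖L1]  r_C1² − 49/4 = 0  ⇒  r_C1 = 7/2 (r>0 drops 1)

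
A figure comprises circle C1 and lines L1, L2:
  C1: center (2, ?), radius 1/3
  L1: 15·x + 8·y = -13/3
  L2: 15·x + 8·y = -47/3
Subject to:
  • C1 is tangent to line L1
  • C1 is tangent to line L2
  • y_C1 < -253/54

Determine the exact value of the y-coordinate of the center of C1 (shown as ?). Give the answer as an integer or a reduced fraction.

-5

1. [C1‖L1]  y_C1² + (103/12)y_C1 + 215/12 = 0  ⇒  y_C1 = -5 or -43/12
2. [C1‖L2]  y_C1² + (137/12)y_C1 + 385/12 = 0  ⇒  y_C1 = -77/12 or -5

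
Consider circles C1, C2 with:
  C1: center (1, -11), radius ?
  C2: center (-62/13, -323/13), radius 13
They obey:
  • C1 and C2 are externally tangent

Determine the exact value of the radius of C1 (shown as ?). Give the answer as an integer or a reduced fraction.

2

1. [ext C1·C2]  r_C1² + 26r_C1 − 56 = 0  ⇒  r_C1 = 2 (r>0 drops 1)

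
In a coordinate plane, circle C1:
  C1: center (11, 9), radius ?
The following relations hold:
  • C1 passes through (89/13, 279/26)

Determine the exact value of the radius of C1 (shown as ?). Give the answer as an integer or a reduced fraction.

1. [C1∋P]  r_C1² − 81/4 = 0  ⇒  r_C1 = 9/2 (r>0 drops 1)

9/2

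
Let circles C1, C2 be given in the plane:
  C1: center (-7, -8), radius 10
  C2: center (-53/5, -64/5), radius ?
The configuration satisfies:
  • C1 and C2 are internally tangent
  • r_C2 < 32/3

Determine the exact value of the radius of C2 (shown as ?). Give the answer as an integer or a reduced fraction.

4

1. [int C1,C2]  r_C2² − 20r_C2 + 64 = 0  ⇒  r_C2 = 4 or 16
2. given r_C2 < 32/3: keep 4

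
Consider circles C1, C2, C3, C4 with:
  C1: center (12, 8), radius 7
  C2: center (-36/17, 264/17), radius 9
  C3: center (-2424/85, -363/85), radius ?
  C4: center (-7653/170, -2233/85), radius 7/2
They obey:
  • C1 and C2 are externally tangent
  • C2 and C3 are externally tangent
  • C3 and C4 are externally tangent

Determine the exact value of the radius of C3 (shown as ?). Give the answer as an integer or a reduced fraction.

1. [ext C2·C3]  r_C3² + 18r_C3 − 1008 = 0  ⇒  r_C3 = 24 (r>0 drops 1)
2. [ext C3·C4]  r_C3² + 7r_C3 − 744 = 0  ⇒  r_C3 = 24 (r>0 drops 1)

24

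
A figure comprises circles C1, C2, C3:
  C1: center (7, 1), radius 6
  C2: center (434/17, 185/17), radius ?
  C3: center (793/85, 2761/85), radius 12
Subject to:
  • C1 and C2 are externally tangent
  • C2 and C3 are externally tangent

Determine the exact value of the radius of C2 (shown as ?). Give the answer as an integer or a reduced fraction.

1. [ext C1·C2]  r_C2² + 12r_C2 − 405 = 0  ⇒  r_C2 = 15 (r>0 drops 1)
2. [ext C2·C3]  r_C2² + 24r_C2 − 585 = 0  ⇒  r_C2 = 15 (r>0 drops 1)

15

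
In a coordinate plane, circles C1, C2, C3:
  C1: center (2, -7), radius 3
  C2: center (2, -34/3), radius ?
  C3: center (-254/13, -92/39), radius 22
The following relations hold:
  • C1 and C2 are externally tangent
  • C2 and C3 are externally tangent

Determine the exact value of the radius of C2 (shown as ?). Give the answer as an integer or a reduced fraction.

4/3

1. [ext C1·C2]  r_C2² + 6r_C2 − 88/9 = 0  ⇒  r_C2 = 4/3 (r>0 drops 1)
2. [ext C2·C3]  r_C2² + 44r_C2 − 544/9 = 0  ⇒  r_C2 = 4/3 (r>0 drops 1)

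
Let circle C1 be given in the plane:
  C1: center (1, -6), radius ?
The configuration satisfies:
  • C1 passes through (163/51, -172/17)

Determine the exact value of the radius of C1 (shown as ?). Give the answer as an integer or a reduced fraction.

14/3

1. [C1∋P]  r_C1² − 196/9 = 0  ⇒  r_C1 = 14/3 (r>0 drops 1)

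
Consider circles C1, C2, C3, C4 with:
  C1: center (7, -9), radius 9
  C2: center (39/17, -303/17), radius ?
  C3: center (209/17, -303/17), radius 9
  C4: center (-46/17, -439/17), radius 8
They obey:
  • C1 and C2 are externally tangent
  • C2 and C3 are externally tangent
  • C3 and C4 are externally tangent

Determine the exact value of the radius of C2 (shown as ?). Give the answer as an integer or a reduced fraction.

1. [ext C1·C2]  r_C2² + 18r_C2 − 19 = 0  ⇒  r_C2 = 1 (r>0 drops 1)
2. [ext C2·C3]  r_C2² + 18r_C2 − 19 = 0  ⇒  r_C2 = 1 (r>0 drops 1)

1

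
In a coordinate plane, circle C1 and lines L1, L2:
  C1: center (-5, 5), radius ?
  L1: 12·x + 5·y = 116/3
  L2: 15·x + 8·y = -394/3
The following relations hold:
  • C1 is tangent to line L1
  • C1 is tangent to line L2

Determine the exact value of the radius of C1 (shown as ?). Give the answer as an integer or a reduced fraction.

1. [C1‖L1]  r_C1² − 289/9 = 0  ⇒  r_C1 = 17/3 (r>0 drops 1)
2. [C1‖L2]  r_C1² − 289/9 = 0  ⇒  r_C1 = 17/3 (r>0 drops 1)

17/3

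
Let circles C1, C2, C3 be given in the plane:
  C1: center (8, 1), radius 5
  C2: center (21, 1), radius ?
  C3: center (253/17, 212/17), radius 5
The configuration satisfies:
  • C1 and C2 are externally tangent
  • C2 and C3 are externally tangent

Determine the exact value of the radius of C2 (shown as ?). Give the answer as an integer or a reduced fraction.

8

1. [ext C1·C2]  r_C2² + 10r_C2 − 144 = 0  ⇒  r_C2 = 8 (r>0 drops 1)
2. [ext C2·C3]  r_C2² + 10r_C2 − 144 = 0  ⇒  r_C2 = 8 (r>0 drops 1)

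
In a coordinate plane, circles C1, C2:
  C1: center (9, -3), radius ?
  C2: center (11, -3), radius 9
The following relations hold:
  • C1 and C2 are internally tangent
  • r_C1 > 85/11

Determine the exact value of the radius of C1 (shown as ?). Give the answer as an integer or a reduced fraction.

11

1. [int C1,C2]  r_C1² − 18r_C1 + 77 = 0  ⇒  r_C1 = 7 or 11
2. given r_C1 > 85/11: keep 11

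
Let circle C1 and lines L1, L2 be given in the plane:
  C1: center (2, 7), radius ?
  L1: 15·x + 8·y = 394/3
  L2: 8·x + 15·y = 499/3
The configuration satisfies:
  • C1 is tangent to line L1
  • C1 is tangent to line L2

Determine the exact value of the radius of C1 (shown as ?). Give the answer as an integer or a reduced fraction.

8/3

1. [C1‖L1]  r_C1² − 64/9 = 0  ⇒  r_C1 = 8/3 (r>0 drops 1)
2. [C1‖L2]  r_C1² − 64/9 = 0  ⇒  r_C1 = 8/3 (r>0 drops 1)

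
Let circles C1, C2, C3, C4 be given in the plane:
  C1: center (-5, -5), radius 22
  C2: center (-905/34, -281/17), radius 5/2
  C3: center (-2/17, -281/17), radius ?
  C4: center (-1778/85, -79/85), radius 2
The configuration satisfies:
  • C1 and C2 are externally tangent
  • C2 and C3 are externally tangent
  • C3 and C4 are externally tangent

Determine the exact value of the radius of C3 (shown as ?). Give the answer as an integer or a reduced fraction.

1. [ext C2·C3]  r_C3² + 5r_C3 − 696 = 0  ⇒  r_C3 = 24 (r>0 drops 1)
2. [ext C3·C4]  r_C3² + 4r_C3 − 672 = 0  ⇒  r_C3 = 24 (r>0 drops 1)

24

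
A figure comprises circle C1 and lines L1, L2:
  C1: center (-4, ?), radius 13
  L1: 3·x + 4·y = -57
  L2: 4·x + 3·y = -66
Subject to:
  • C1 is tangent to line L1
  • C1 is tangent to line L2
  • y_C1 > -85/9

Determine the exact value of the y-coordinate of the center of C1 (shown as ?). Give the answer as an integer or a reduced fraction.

1. [C1‖L1]  y_C1² + (45/2)y_C1 − 275/2 = 0  ⇒  y_C1 = -55/2 or 5
2. [C1‖L2]  y_C1² + (100/3)y_C1 − 575/3 = 0  ⇒  y_C1 = -115/3 or 5

5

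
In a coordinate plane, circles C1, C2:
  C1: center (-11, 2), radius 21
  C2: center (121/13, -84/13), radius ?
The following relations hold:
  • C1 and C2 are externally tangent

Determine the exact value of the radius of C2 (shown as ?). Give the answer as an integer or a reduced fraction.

1. [ext C1·C2]  r_C2² + 42r_C2 − 43 = 0  ⇒  r_C2 = 1 (r>0 drops 1)

1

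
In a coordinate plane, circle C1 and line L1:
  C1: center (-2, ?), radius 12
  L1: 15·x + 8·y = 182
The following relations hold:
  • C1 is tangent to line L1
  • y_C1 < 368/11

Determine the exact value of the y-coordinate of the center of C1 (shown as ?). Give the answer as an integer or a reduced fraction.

1. [C1‖L1]  y_C1² − 53y_C1 + 52 = 0  ⇒  y_C1 = 1 or 52
2. given y_C1 < 368/11: keep 1

1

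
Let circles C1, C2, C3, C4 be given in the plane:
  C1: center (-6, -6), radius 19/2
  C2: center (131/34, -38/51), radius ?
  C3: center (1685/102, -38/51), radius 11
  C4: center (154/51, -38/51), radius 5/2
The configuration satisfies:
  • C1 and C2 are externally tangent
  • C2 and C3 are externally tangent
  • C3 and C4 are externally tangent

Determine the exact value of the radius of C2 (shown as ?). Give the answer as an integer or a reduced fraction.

5/3

1. [ext C1·C2]  r_C2² + 19r_C2 − 310/9 = 0  ⇒  r_C2 = 5/3 (r>0 drops 1)
2. [ext C2·C3]  r_C2² + 22r_C2 − 355/9 = 0  ⇒  r_C2 = 5/3 (r>0 drops 1)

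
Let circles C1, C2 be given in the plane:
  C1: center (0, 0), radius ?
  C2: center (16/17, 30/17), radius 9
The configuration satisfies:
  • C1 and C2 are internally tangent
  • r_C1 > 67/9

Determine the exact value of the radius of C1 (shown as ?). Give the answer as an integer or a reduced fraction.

1. [int C1,C2]  r_C1² − 18r_C1 + 77 = 0  ⇒  r_C1 = 7 or 11
2. given r_C1 > 67/9: keep 11

11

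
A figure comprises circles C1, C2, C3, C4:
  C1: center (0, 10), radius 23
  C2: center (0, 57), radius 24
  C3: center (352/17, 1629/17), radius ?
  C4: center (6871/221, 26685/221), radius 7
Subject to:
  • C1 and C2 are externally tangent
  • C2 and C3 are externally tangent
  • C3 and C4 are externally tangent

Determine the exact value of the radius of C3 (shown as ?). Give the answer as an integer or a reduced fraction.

20

1. [ext C2·C3]  r_C3² + 48r_C3 − 1360 = 0  ⇒  r_C3 = 20 (r>0 drops 1)
2. [ext C3·C4]  r_C3² + 14r_C3 − 680 = 0  ⇒  r_C3 = 20 (r>0 drops 1)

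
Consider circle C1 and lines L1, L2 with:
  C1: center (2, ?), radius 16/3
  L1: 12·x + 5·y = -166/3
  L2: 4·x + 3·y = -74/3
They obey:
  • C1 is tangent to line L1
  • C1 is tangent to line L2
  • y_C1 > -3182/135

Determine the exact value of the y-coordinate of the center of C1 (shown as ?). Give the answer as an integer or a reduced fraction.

1. [C1‖L1]  y_C1² + (476/15)y_C1 + 892/15 = 0  ⇒  y_C1 = -446/15 or -2
2. [C1‖L2]  y_C1² + (196/9)y_C1 + 356/9 = 0  ⇒  y_C1 = -178/9 or -2

-2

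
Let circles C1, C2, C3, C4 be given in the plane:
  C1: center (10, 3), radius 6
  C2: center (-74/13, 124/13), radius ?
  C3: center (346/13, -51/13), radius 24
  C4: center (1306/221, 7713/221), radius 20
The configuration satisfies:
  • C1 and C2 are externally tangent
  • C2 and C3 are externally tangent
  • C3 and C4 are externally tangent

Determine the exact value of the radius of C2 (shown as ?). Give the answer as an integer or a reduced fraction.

1. [ext C1·C2]  r_C2² + 12r_C2 − 253 = 0  ⇒  r_C2 = 11 (r>0 drops 1)
2. [ext C2·C3]  r_C2² + 48r_C2 − 649 = 0  ⇒  r_C2 = 11 (r>0 drops 1)

11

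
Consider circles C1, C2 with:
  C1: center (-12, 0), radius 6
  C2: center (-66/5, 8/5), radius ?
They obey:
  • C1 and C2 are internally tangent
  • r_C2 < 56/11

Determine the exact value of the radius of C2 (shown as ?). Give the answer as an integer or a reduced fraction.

4

1. [int C1,C2]  r_C2² − 12r_C2 + 32 = 0  ⇒  r_C2 = 4 or 8
2. given r_C2 < 56/11: keep 4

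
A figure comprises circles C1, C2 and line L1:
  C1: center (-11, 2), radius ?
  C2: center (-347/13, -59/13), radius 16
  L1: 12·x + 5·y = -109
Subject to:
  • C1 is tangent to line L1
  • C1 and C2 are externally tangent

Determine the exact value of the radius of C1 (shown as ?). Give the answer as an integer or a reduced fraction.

1

1. [C1‖L1]  r_C1² − 1 = 0  ⇒  r_C1 = 1 (r>0 drops 1)
2. [ext C1·C2]  r_C1² + 32r_C1 − 33 = 0  ⇒  r_C1 = 1 (r>0 drops 1)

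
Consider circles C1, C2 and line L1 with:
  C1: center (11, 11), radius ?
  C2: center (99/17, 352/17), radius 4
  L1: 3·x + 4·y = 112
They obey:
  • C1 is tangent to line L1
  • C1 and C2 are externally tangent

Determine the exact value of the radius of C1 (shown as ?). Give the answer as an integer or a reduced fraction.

1. [C1‖L1]  r_C1² − 49 = 0  ⇒  r_C1 = 7 (r>0 drops 1)
2. [ext C1·C2]  r_C1² + 8r_C1 − 105 = 0  ⇒  r_C1 = 7 (r>0 drops 1)

7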